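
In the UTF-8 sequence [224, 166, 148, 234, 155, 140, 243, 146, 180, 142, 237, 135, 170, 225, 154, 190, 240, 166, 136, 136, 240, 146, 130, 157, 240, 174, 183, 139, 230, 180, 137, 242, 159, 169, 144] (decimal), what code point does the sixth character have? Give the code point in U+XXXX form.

Offset 0: leading byte 0xE0 = 11100000 → 3-byte char #1 = E0 A6 94.
Offset 3: leading byte 0xEA = 11101010 → 3-byte char #2 = EA 9B 8C.
Offset 6: leading byte 0xF3 = 11110011 → 4-byte char #3 = F3 92 B4 8E.
Offset 10: leading byte 0xED = 11101101 → 3-byte char #4 = ED 87 AA.
Offset 13: leading byte 0xE1 = 11100001 → 3-byte char #5 = E1 9A BE.
Offset 16: leading byte 0xF0 = 11110000 → 4-byte char #6 = F0 A6 88 88.
Leading byte 0xF0 = 11110000 matches 11110xxx → 4-byte sequence.
Byte 1: 0xF0 = 11110000, payload 000 (3 bits).
Byte 2: 0xA6 = 10100110 (10xxxxxx ✓), payload 100110.
Byte 3: 0x88 = 10001000 (10xxxxxx ✓), payload 001000.
Byte 4: 0x88 = 10001000 (10xxxxxx ✓), payload 001000.
Concatenate: 000100110001000001000 = 0x26208 (21 bits → U+26208).

U+26208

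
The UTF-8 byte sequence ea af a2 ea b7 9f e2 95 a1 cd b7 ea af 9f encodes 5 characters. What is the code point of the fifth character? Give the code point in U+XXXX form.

Offset 0: leading byte 0xEA = 11101010 → 3-byte char #1 = EA AF A2.
Offset 3: leading byte 0xEA = 11101010 → 3-byte char #2 = EA B7 9F.
Offset 6: leading byte 0xE2 = 11100010 → 3-byte char #3 = E2 95 A1.
Offset 9: leading byte 0xCD = 11001101 → 2-byte char #4 = CD B7.
Offset 11: leading byte 0xEA = 11101010 → 3-byte char #5 = EA AF 9F.
Leading byte 0xEA = 11101010 matches 1110xxxx → 3-byte sequence.
Byte 1: 0xEA = 11101010, payload 1010 (4 bits).
Byte 2: 0xAF = 10101111 (10xxxxxx ✓), payload 101111.
Byte 3: 0x9F = 10011111 (10xxxxxx ✓), payload 011111.
Concatenate: 1010101111011111 = 0xABDF (16 bits → U+ABDF).

U+ABDF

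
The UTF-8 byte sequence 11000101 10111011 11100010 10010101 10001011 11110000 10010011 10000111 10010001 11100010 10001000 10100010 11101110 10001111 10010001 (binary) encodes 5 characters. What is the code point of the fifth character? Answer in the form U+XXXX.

U+E3D1

Offset 0: leading byte 0xC5 = 11000101 → 2-byte char #1 = C5 BB.
Offset 2: leading byte 0xE2 = 11100010 → 3-byte char #2 = E2 95 8B.
Offset 5: leading byte 0xF0 = 11110000 → 4-byte char #3 = F0 93 87 91.
Offset 9: leading byte 0xE2 = 11100010 → 3-byte char #4 = E2 88 A2.
Offset 12: leading byte 0xEE = 11101110 → 3-byte char #5 = EE 8F 91.
Leading byte 0xEE = 11101110 matches 1110xxxx → 3-byte sequence.
Byte 1: 0xEE = 11101110, payload 1110 (4 bits).
Byte 2: 0x8F = 10001111 (10xxxxxx ✓), payload 001111.
Byte 3: 0x91 = 10010001 (10xxxxxx ✓), payload 010001.
Concatenate: 1110001111010001 = 0xE3D1 (16 bits → U+E3D1).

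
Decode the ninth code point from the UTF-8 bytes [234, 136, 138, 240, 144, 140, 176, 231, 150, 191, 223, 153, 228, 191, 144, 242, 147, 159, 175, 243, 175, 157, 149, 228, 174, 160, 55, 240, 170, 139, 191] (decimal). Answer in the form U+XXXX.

Offset 0: leading byte 0xEA = 11101010 → 3-byte char #1 = EA 88 8A.
Offset 3: leading byte 0xF0 = 11110000 → 4-byte char #2 = F0 90 8C B0.
Offset 7: leading byte 0xE7 = 11100111 → 3-byte char #3 = E7 96 BF.
Offset 10: leading byte 0xDF = 11011111 → 2-byte char #4 = DF 99.
Offset 12: leading byte 0xE4 = 11100100 → 3-byte char #5 = E4 BF 90.
Offset 15: leading byte 0xF2 = 11110010 → 4-byte char #6 = F2 93 9F AF.
Offset 19: leading byte 0xF3 = 11110011 → 4-byte char #7 = F3 AF 9D 95.
Offset 23: leading byte 0xE4 = 11100100 → 3-byte char #8 = E4 AE A0.
Offset 26: leading byte 0x37 = 00110111 → 1-byte char #9 = 37.
Leading byte 0x37 = 00110111 matches 0xxxxxxx → 1-byte sequence.
Byte 1: 0x37 = 00110111, payload 0110111 (7 bits).
Concatenate: 0110111 = 0x37 (7 bits → U+0037).

U+0037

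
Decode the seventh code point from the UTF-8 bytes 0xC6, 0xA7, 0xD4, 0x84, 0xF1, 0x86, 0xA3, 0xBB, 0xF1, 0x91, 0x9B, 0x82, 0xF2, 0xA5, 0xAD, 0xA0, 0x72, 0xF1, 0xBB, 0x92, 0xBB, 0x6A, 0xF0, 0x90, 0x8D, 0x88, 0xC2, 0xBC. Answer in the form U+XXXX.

Offset 0: leading byte 0xC6 = 11000110 → 2-byte char #1 = C6 A7.
Offset 2: leading byte 0xD4 = 11010100 → 2-byte char #2 = D4 84.
Offset 4: leading byte 0xF1 = 11110001 → 4-byte char #3 = F1 86 A3 BB.
Offset 8: leading byte 0xF1 = 11110001 → 4-byte char #4 = F1 91 9B 82.
Offset 12: leading byte 0xF2 = 11110010 → 4-byte char #5 = F2 A5 AD A0.
Offset 16: leading byte 0x72 = 01110010 → 1-byte char #6 = 72.
Offset 17: leading byte 0xF1 = 11110001 → 4-byte char #7 = F1 BB 92 BB.
Leading byte 0xF1 = 11110001 matches 11110xxx → 4-byte sequence.
Byte 1: 0xF1 = 11110001, payload 001 (3 bits).
Byte 2: 0xBB = 10111011 (10xxxxxx ✓), payload 111011.
Byte 3: 0x92 = 10010010 (10xxxxxx ✓), payload 010010.
Byte 4: 0xBB = 10111011 (10xxxxxx ✓), payload 111011.
Concatenate: 001111011010010111011 = 0x7B4BB (21 bits → U+7B4BB).

U+7B4BB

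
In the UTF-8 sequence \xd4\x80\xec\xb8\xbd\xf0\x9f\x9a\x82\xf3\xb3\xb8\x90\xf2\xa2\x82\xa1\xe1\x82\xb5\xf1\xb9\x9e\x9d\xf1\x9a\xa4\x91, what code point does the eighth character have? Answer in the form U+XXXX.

U+5A911

Offset 0: leading byte 0xD4 = 11010100 → 2-byte char #1 = D4 80.
Offset 2: leading byte 0xEC = 11101100 → 3-byte char #2 = EC B8 BD.
Offset 5: leading byte 0xF0 = 11110000 → 4-byte char #3 = F0 9F 9A 82.
Offset 9: leading byte 0xF3 = 11110011 → 4-byte char #4 = F3 B3 B8 90.
Offset 13: leading byte 0xF2 = 11110010 → 4-byte char #5 = F2 A2 82 A1.
Offset 17: leading byte 0xE1 = 11100001 → 3-byte char #6 = E1 82 B5.
Offset 20: leading byte 0xF1 = 11110001 → 4-byte char #7 = F1 B9 9E 9D.
Offset 24: leading byte 0xF1 = 11110001 → 4-byte char #8 = F1 9A A4 91.
Leading byte 0xF1 = 11110001 matches 11110xxx → 4-byte sequence.
Byte 1: 0xF1 = 11110001, payload 001 (3 bits).
Byte 2: 0x9A = 10011010 (10xxxxxx ✓), payload 011010.
Byte 3: 0xA4 = 10100100 (10xxxxxx ✓), payload 100100.
Byte 4: 0x91 = 10010001 (10xxxxxx ✓), payload 010001.
Concatenate: 001011010100100010001 = 0x5A911 (21 bits → U+5A911).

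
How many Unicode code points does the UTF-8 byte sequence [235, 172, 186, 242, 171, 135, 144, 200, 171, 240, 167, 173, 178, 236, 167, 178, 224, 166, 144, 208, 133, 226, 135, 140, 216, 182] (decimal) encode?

Byte at offset 0: 0xEB = 11101011 → 3-byte char (#1). Advance 3.
Byte at offset 3: 0xF2 = 11110010 → 4-byte char (#2). Advance 4.
Byte at offset 7: 0xC8 = 11001000 → 2-byte char (#3). Advance 2.
Byte at offset 9: 0xF0 = 11110000 → 4-byte char (#4). Advance 4.
Byte at offset 13: 0xEC = 11101100 → 3-byte char (#5). Advance 3.
Byte at offset 16: 0xE0 = 11100000 → 3-byte char (#6). Advance 3.
Byte at offset 19: 0xD0 = 11010000 → 2-byte char (#7). Advance 2.
Byte at offset 21: 0xE2 = 11100010 → 3-byte char (#8). Advance 3.
Byte at offset 24: 0xD8 = 11011000 → 2-byte char (#9). Advance 2.
Reached end at offset 26 after 9 code points.

9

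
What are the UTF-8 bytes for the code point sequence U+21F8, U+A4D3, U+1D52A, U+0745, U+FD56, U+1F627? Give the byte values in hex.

U+21F8: 3-byte form → E2 87 B8.
U+A4D3: 3-byte form → EA 93 93.
U+1D52A: 4-byte form → F0 9D 94 AA.
U+0745: 2-byte form → DD 85.
U+FD56: 3-byte form → EF B5 96.
U+1F627: 4-byte form → F0 9F 98 A7.
Concatenated (19 bytes): E2 87 B8 EA 93 93 F0 9D 94 AA DD 85 EF B5 96 F0 9F 98 A7.

E2 87 B8 EA 93 93 F0 9D 94 AA DD 85 EF B5 96 F0 9F 98 A7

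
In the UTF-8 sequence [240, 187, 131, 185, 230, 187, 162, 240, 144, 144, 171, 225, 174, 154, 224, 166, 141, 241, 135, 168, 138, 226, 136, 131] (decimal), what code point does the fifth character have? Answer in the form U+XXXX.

U+098D

Offset 0: leading byte 0xF0 = 11110000 → 4-byte char #1 = F0 BB 83 B9.
Offset 4: leading byte 0xE6 = 11100110 → 3-byte char #2 = E6 BB A2.
Offset 7: leading byte 0xF0 = 11110000 → 4-byte char #3 = F0 90 90 AB.
Offset 11: leading byte 0xE1 = 11100001 → 3-byte char #4 = E1 AE 9A.
Offset 14: leading byte 0xE0 = 11100000 → 3-byte char #5 = E0 A6 8D.
Leading byte 0xE0 = 11100000 matches 1110xxxx → 3-byte sequence.
Byte 1: 0xE0 = 11100000, payload 0000 (4 bits).
Byte 2: 0xA6 = 10100110 (10xxxxxx ✓), payload 100110.
Byte 3: 0x8D = 10001101 (10xxxxxx ✓), payload 001101.
Concatenate: 0000100110001101 = 0x98D (16 bits → U+098D).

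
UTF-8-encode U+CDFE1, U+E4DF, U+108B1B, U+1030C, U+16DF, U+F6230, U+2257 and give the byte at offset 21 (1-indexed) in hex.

1-indexed offset 21 is 0-indexed offset 20.
U+CDFE1 → 4-byte form F3 8D BF A1 at offsets 0–3.
U+E4DF → 3-byte form EE 93 9F at offsets 4–6.
U+108B1B → 4-byte form F4 88 AC 9B at offsets 7–10.
U+1030C → 4-byte form F0 90 8C 8C at offsets 11–14.
U+16DF → 3-byte form E1 9B 9F at offsets 15–17.
U+F6230 → 4-byte form F3 B6 88 B0 at offsets 18–21.
Offset 20 falls in char 6's range; it's byte 3 of F3 B6 88 B0 = 0x88.

0x88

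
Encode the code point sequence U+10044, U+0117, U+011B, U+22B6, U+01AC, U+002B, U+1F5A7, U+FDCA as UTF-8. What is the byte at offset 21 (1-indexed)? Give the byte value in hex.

1-indexed offset 21 is 0-indexed offset 20.
U+10044 → 4-byte form F0 90 81 84 at offsets 0–3.
U+0117 → 2-byte form C4 97 at offsets 4–5.
U+011B → 2-byte form C4 9B at offsets 6–7.
U+22B6 → 3-byte form E2 8A B6 at offsets 8–10.
U+01AC → 2-byte form C6 AC at offsets 11–12.
U+002B → 1-byte form 2B at offsets 13–13.
U+1F5A7 → 4-byte form F0 9F 96 A7 at offsets 14–17.
U+FDCA → 3-byte form EF B7 8A at offsets 18–20.
Offset 20 falls in char 8's range; it's byte 3 of EF B7 8A = 0x8A.

0x8A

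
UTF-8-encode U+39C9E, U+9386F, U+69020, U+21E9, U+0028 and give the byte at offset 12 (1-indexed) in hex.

0xA0

1-indexed offset 12 is 0-indexed offset 11.
U+39C9E → 4-byte form F0 B9 B2 9E at offsets 0–3.
U+9386F → 4-byte form F2 93 A1 AF at offsets 4–7.
U+69020 → 4-byte form F1 A9 80 A0 at offsets 8–11.
Offset 11 falls in char 3's range; it's byte 4 of F1 A9 80 A0 = 0xA0.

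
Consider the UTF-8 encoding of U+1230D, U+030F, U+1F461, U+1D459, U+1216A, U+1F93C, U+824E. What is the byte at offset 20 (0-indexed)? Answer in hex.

U+1230D → 4-byte form F0 92 8C 8D at offsets 0–3.
U+030F → 2-byte form CC 8F at offsets 4–5.
U+1F461 → 4-byte form F0 9F 91 A1 at offsets 6–9.
U+1D459 → 4-byte form F0 9D 91 99 at offsets 10–13.
U+1216A → 4-byte form F0 92 85 AA at offsets 14–17.
U+1F93C → 4-byte form F0 9F A4 BC at offsets 18–21.
Offset 20 falls in char 6's range; it's byte 3 of F0 9F A4 BC = 0xA4.

0xA4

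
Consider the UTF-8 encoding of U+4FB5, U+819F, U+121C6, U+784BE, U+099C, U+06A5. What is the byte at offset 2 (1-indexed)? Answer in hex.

0xBE

1-indexed offset 2 is 0-indexed offset 1.
U+4FB5 → 3-byte form E4 BE B5 at offsets 0–2.
Offset 1 falls in char 1's range; it's byte 2 of E4 BE B5 = 0xBE.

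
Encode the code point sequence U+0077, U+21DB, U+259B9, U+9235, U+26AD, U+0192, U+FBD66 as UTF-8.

77 E2 87 9B F0 A5 A6 B9 E9 88 B5 E2 9A AD C6 92 F3 BB B5 A6

U+0077: 1-byte form → 77.
U+21DB: 3-byte form → E2 87 9B.
U+259B9: 4-byte form → F0 A5 A6 B9.
U+9235: 3-byte form → E9 88 B5.
U+26AD: 3-byte form → E2 9A AD.
U+0192: 2-byte form → C6 92.
U+FBD66: 4-byte form → F3 BB B5 A6.
Concatenated (20 bytes): 77 E2 87 9B F0 A5 A6 B9 E9 88 B5 E2 9A AD C6 92 F3 BB B5 A6.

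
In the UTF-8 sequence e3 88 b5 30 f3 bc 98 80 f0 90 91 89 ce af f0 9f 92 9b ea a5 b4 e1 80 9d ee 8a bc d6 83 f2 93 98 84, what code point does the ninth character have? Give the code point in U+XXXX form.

U+E2BC

Offset 0: leading byte 0xE3 = 11100011 → 3-byte char #1 = E3 88 B5.
Offset 3: leading byte 0x30 = 00110000 → 1-byte char #2 = 30.
Offset 4: leading byte 0xF3 = 11110011 → 4-byte char #3 = F3 BC 98 80.
Offset 8: leading byte 0xF0 = 11110000 → 4-byte char #4 = F0 90 91 89.
Offset 12: leading byte 0xCE = 11001110 → 2-byte char #5 = CE AF.
Offset 14: leading byte 0xF0 = 11110000 → 4-byte char #6 = F0 9F 92 9B.
Offset 18: leading byte 0xEA = 11101010 → 3-byte char #7 = EA A5 B4.
Offset 21: leading byte 0xE1 = 11100001 → 3-byte char #8 = E1 80 9D.
Offset 24: leading byte 0xEE = 11101110 → 3-byte char #9 = EE 8A BC.
Leading byte 0xEE = 11101110 matches 1110xxxx → 3-byte sequence.
Byte 1: 0xEE = 11101110, payload 1110 (4 bits).
Byte 2: 0x8A = 10001010 (10xxxxxx ✓), payload 001010.
Byte 3: 0xBC = 10111100 (10xxxxxx ✓), payload 111100.
Concatenate: 1110001010111100 = 0xE2BC (16 bits → U+E2BC).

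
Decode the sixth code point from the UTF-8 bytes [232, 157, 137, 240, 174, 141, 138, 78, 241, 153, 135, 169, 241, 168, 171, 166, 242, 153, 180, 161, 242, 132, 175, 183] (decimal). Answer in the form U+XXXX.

U+99D21

Offset 0: leading byte 0xE8 = 11101000 → 3-byte char #1 = E8 9D 89.
Offset 3: leading byte 0xF0 = 11110000 → 4-byte char #2 = F0 AE 8D 8A.
Offset 7: leading byte 0x4E = 01001110 → 1-byte char #3 = 4E.
Offset 8: leading byte 0xF1 = 11110001 → 4-byte char #4 = F1 99 87 A9.
Offset 12: leading byte 0xF1 = 11110001 → 4-byte char #5 = F1 A8 AB A6.
Offset 16: leading byte 0xF2 = 11110010 → 4-byte char #6 = F2 99 B4 A1.
Leading byte 0xF2 = 11110010 matches 11110xxx → 4-byte sequence.
Byte 1: 0xF2 = 11110010, payload 010 (3 bits).
Byte 2: 0x99 = 10011001 (10xxxxxx ✓), payload 011001.
Byte 3: 0xB4 = 10110100 (10xxxxxx ✓), payload 110100.
Byte 4: 0xA1 = 10100001 (10xxxxxx ✓), payload 100001.
Concatenate: 010011001110100100001 = 0x99D21 (21 bits → U+99D21).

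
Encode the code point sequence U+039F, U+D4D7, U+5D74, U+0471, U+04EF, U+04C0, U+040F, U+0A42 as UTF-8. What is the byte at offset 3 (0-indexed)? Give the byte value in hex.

U+039F → 2-byte form CE 9F at offsets 0–1.
U+D4D7 → 3-byte form ED 93 97 at offsets 2–4.
Offset 3 falls in char 2's range; it's byte 2 of ED 93 97 = 0x93.

0x93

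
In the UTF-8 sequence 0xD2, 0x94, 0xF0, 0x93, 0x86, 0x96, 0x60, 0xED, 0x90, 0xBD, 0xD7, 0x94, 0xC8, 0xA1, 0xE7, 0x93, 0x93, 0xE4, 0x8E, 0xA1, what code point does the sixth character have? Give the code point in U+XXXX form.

U+0221

Offset 0: leading byte 0xD2 = 11010010 → 2-byte char #1 = D2 94.
Offset 2: leading byte 0xF0 = 11110000 → 4-byte char #2 = F0 93 86 96.
Offset 6: leading byte 0x60 = 01100000 → 1-byte char #3 = 60.
Offset 7: leading byte 0xED = 11101101 → 3-byte char #4 = ED 90 BD.
Offset 10: leading byte 0xD7 = 11010111 → 2-byte char #5 = D7 94.
Offset 12: leading byte 0xC8 = 11001000 → 2-byte char #6 = C8 A1.
Leading byte 0xC8 = 11001000 matches 110xxxxx → 2-byte sequence.
Byte 1: 0xC8 = 11001000, payload 01000 (5 bits).
Byte 2: 0xA1 = 10100001 (10xxxxxx ✓), payload 100001.
Concatenate: 01000100001 = 0x221 (11 bits → U+0221).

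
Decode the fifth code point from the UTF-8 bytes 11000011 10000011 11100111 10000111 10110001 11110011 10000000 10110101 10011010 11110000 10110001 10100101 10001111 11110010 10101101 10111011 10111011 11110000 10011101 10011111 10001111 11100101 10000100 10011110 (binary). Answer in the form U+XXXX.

U+ADEFB

Offset 0: leading byte 0xC3 = 11000011 → 2-byte char #1 = C3 83.
Offset 2: leading byte 0xE7 = 11100111 → 3-byte char #2 = E7 87 B1.
Offset 5: leading byte 0xF3 = 11110011 → 4-byte char #3 = F3 80 B5 9A.
Offset 9: leading byte 0xF0 = 11110000 → 4-byte char #4 = F0 B1 A5 8F.
Offset 13: leading byte 0xF2 = 11110010 → 4-byte char #5 = F2 AD BB BB.
Leading byte 0xF2 = 11110010 matches 11110xxx → 4-byte sequence.
Byte 1: 0xF2 = 11110010, payload 010 (3 bits).
Byte 2: 0xAD = 10101101 (10xxxxxx ✓), payload 101101.
Byte 3: 0xBB = 10111011 (10xxxxxx ✓), payload 111011.
Byte 4: 0xBB = 10111011 (10xxxxxx ✓), payload 111011.
Concatenate: 010101101111011111011 = 0xADEFB (21 bits → U+ADEFB).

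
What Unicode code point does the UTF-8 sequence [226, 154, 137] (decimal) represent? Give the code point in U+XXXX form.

U+2689

Leading byte 0xE2 = 11100010 matches 1110xxxx → 3-byte sequence.
Byte 1: 0xE2 = 11100010, payload 0010 (4 bits).
Byte 2: 0x9A = 10011010 (10xxxxxx ✓), payload 011010.
Byte 3: 0x89 = 10001001 (10xxxxxx ✓), payload 001001.
Concatenate: 0010011010001001 = 0x2689 (16 bits → U+2689).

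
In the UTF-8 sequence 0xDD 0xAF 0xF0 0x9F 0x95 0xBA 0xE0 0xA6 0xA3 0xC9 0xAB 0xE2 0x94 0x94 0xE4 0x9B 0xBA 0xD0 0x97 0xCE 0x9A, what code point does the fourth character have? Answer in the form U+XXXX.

Offset 0: leading byte 0xDD = 11011101 → 2-byte char #1 = DD AF.
Offset 2: leading byte 0xF0 = 11110000 → 4-byte char #2 = F0 9F 95 BA.
Offset 6: leading byte 0xE0 = 11100000 → 3-byte char #3 = E0 A6 A3.
Offset 9: leading byte 0xC9 = 11001001 → 2-byte char #4 = C9 AB.
Leading byte 0xC9 = 11001001 matches 110xxxxx → 2-byte sequence.
Byte 1: 0xC9 = 11001001, payload 01001 (5 bits).
Byte 2: 0xAB = 10101011 (10xxxxxx ✓), payload 101011.
Concatenate: 01001101011 = 0x26B (11 bits → U+026B).

U+026B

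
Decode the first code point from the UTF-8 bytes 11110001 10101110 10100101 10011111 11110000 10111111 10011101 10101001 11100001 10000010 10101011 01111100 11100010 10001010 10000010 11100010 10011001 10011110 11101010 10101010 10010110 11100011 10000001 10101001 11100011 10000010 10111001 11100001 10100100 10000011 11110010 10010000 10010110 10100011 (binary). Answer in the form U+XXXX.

Offset 0: leading byte 0xF1 = 11110001 → 4-byte char #1 = F1 AE A5 9F.
Leading byte 0xF1 = 11110001 matches 11110xxx → 4-byte sequence.
Byte 1: 0xF1 = 11110001, payload 001 (3 bits).
Byte 2: 0xAE = 10101110 (10xxxxxx ✓), payload 101110.
Byte 3: 0xA5 = 10100101 (10xxxxxx ✓), payload 100101.
Byte 4: 0x9F = 10011111 (10xxxxxx ✓), payload 011111.
Concatenate: 001101110100101011111 = 0x6E95F (21 bits → U+6E95F).

U+6E95F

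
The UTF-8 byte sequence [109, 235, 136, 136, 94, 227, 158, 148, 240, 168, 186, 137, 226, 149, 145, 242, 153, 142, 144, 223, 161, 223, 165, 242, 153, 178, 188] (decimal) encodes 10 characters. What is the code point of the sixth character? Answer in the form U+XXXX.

Offset 0: leading byte 0x6D = 01101101 → 1-byte char #1 = 6D.
Offset 1: leading byte 0xEB = 11101011 → 3-byte char #2 = EB 88 88.
Offset 4: leading byte 0x5E = 01011110 → 1-byte char #3 = 5E.
Offset 5: leading byte 0xE3 = 11100011 → 3-byte char #4 = E3 9E 94.
Offset 8: leading byte 0xF0 = 11110000 → 4-byte char #5 = F0 A8 BA 89.
Offset 12: leading byte 0xE2 = 11100010 → 3-byte char #6 = E2 95 91.
Leading byte 0xE2 = 11100010 matches 1110xxxx → 3-byte sequence.
Byte 1: 0xE2 = 11100010, payload 0010 (4 bits).
Byte 2: 0x95 = 10010101 (10xxxxxx ✓), payload 010101.
Byte 3: 0x91 = 10010001 (10xxxxxx ✓), payload 010001.
Concatenate: 0010010101010001 = 0x2551 (16 bits → U+2551).

U+2551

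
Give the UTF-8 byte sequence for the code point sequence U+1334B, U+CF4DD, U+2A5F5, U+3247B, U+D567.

U+1334B: 4-byte form → F0 93 8D 8B.
U+CF4DD: 4-byte form → F3 8F 93 9D.
U+2A5F5: 4-byte form → F0 AA 97 B5.
U+3247B: 4-byte form → F0 B2 91 BB.
U+D567: 3-byte form → ED 95 A7.
Concatenated (19 bytes): F0 93 8D 8B F3 8F 93 9D F0 AA 97 B5 F0 B2 91 BB ED 95 A7.

F0 93 8D 8B F3 8F 93 9D F0 AA 97 B5 F0 B2 91 BB ED 95 A7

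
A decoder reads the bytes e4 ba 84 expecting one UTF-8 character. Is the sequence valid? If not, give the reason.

valid

Leading byte 0xE4 = 11100100 → 3-byte form.
Continuation bytes 0xBA=10111010, 0x84=10000100 all match 10xxxxxx.
Decoded value 0x4E84 is ≥ 0x800 (shortest form) and not a surrogate.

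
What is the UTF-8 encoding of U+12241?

F0 92 89 81

U+12241 = 0x12241 = 74305 decimal. In range U+10000–U+10FFFF → 4-byte form: 11110xxx 10xxxxxx 10xxxxxx 10xxxxxx.
Binary (21 bits): 000010010001001000001.
Split 3+6+6+6: 000 | 010010 | 001001 | 000001.
Byte 1: 11110000 = 0xF0.
Byte 2: 10010010 = 0x92.
Byte 3: 10001001 = 0x89.
Byte 4: 10000001 = 0x81.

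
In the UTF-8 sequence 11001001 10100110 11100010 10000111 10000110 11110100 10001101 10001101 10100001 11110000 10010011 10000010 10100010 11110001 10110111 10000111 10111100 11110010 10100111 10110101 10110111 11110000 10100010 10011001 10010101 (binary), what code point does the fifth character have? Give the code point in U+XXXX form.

U+771FC

Offset 0: leading byte 0xC9 = 11001001 → 2-byte char #1 = C9 A6.
Offset 2: leading byte 0xE2 = 11100010 → 3-byte char #2 = E2 87 86.
Offset 5: leading byte 0xF4 = 11110100 → 4-byte char #3 = F4 8D 8D A1.
Offset 9: leading byte 0xF0 = 11110000 → 4-byte char #4 = F0 93 82 A2.
Offset 13: leading byte 0xF1 = 11110001 → 4-byte char #5 = F1 B7 87 BC.
Leading byte 0xF1 = 11110001 matches 11110xxx → 4-byte sequence.
Byte 1: 0xF1 = 11110001, payload 001 (3 bits).
Byte 2: 0xB7 = 10110111 (10xxxxxx ✓), payload 110111.
Byte 3: 0x87 = 10000111 (10xxxxxx ✓), payload 000111.
Byte 4: 0xBC = 10111100 (10xxxxxx ✓), payload 111100.
Concatenate: 001110111000111111100 = 0x771FC (21 bits → U+771FC).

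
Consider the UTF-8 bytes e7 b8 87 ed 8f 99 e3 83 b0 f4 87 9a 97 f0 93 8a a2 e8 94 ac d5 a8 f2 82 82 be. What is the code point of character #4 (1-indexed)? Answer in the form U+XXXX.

Offset 0: leading byte 0xE7 = 11100111 → 3-byte char #1 = E7 B8 87.
Offset 3: leading byte 0xED = 11101101 → 3-byte char #2 = ED 8F 99.
Offset 6: leading byte 0xE3 = 11100011 → 3-byte char #3 = E3 83 B0.
Offset 9: leading byte 0xF4 = 11110100 → 4-byte char #4 = F4 87 9A 97.
Leading byte 0xF4 = 11110100 matches 11110xxx → 4-byte sequence.
Byte 1: 0xF4 = 11110100, payload 100 (3 bits).
Byte 2: 0x87 = 10000111 (10xxxxxx ✓), payload 000111.
Byte 3: 0x9A = 10011010 (10xxxxxx ✓), payload 011010.
Byte 4: 0x97 = 10010111 (10xxxxxx ✓), payload 010111.
Concatenate: 100000111011010010111 = 0x107697 (21 bits → U+107697).

U+107697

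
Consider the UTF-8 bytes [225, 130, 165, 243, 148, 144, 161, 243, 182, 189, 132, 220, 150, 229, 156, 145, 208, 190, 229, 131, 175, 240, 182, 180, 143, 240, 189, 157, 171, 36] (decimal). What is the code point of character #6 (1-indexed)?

Offset 0: leading byte 0xE1 = 11100001 → 3-byte char #1 = E1 82 A5.
Offset 3: leading byte 0xF3 = 11110011 → 4-byte char #2 = F3 94 90 A1.
Offset 7: leading byte 0xF3 = 11110011 → 4-byte char #3 = F3 B6 BD 84.
Offset 11: leading byte 0xDC = 11011100 → 2-byte char #4 = DC 96.
Offset 13: leading byte 0xE5 = 11100101 → 3-byte char #5 = E5 9C 91.
Offset 16: leading byte 0xD0 = 11010000 → 2-byte char #6 = D0 BE.
Leading byte 0xD0 = 11010000 matches 110xxxxx → 2-byte sequence.
Byte 1: 0xD0 = 11010000, payload 10000 (5 bits).
Byte 2: 0xBE = 10111110 (10xxxxxx ✓), payload 111110.
Concatenate: 10000111110 = 0x43E (11 bits → U+043E).

U+043E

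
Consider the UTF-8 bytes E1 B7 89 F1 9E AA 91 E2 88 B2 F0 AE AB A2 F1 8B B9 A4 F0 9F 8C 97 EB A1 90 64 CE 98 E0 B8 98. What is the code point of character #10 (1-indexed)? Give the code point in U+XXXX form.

U+0E18

Offset 0: leading byte 0xE1 = 11100001 → 3-byte char #1 = E1 B7 89.
Offset 3: leading byte 0xF1 = 11110001 → 4-byte char #2 = F1 9E AA 91.
Offset 7: leading byte 0xE2 = 11100010 → 3-byte char #3 = E2 88 B2.
Offset 10: leading byte 0xF0 = 11110000 → 4-byte char #4 = F0 AE AB A2.
Offset 14: leading byte 0xF1 = 11110001 → 4-byte char #5 = F1 8B B9 A4.
Offset 18: leading byte 0xF0 = 11110000 → 4-byte char #6 = F0 9F 8C 97.
Offset 22: leading byte 0xEB = 11101011 → 3-byte char #7 = EB A1 90.
Offset 25: leading byte 0x64 = 01100100 → 1-byte char #8 = 64.
Offset 26: leading byte 0xCE = 11001110 → 2-byte char #9 = CE 98.
Offset 28: leading byte 0xE0 = 11100000 → 3-byte char #10 = E0 B8 98.
Leading byte 0xE0 = 11100000 matches 1110xxxx → 3-byte sequence.
Byte 1: 0xE0 = 11100000, payload 0000 (4 bits).
Byte 2: 0xB8 = 10111000 (10xxxxxx ✓), payload 111000.
Byte 3: 0x98 = 10011000 (10xxxxxx ✓), payload 011000.
Concatenate: 0000111000011000 = 0xE18 (16 bits → U+0E18).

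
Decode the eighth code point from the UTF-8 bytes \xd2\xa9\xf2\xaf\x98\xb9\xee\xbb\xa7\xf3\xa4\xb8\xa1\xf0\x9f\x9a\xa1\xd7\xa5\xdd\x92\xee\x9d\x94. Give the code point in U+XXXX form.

U+E754

Offset 0: leading byte 0xD2 = 11010010 → 2-byte char #1 = D2 A9.
Offset 2: leading byte 0xF2 = 11110010 → 4-byte char #2 = F2 AF 98 B9.
Offset 6: leading byte 0xEE = 11101110 → 3-byte char #3 = EE BB A7.
Offset 9: leading byte 0xF3 = 11110011 → 4-byte char #4 = F3 A4 B8 A1.
Offset 13: leading byte 0xF0 = 11110000 → 4-byte char #5 = F0 9F 9A A1.
Offset 17: leading byte 0xD7 = 11010111 → 2-byte char #6 = D7 A5.
Offset 19: leading byte 0xDD = 11011101 → 2-byte char #7 = DD 92.
Offset 21: leading byte 0xEE = 11101110 → 3-byte char #8 = EE 9D 94.
Leading byte 0xEE = 11101110 matches 1110xxxx → 3-byte sequence.
Byte 1: 0xEE = 11101110, payload 1110 (4 bits).
Byte 2: 0x9D = 10011101 (10xxxxxx ✓), payload 011101.
Byte 3: 0x94 = 10010100 (10xxxxxx ✓), payload 010100.
Concatenate: 1110011101010100 = 0xE754 (16 bits → U+E754).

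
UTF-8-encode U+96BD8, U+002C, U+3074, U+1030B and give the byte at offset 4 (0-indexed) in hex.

U+96BD8 → 4-byte form F2 96 AF 98 at offsets 0–3.
U+002C → 1-byte form 2C at offsets 4–4.
Offset 4 falls in char 2's range; it's byte 1 of 2C = 0x2C.

0x2C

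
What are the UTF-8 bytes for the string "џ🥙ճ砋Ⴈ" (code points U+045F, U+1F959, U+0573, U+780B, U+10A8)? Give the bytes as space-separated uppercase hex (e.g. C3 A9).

U+045F: 2-byte form → D1 9F.
U+1F959: 4-byte form → F0 9F A5 99.
U+0573: 2-byte form → D5 B3.
U+780B: 3-byte form → E7 A0 8B.
U+10A8: 3-byte form → E1 82 A8.
Concatenated (14 bytes): D1 9F F0 9F A5 99 D5 B3 E7 A0 8B E1 82 A8.

D1 9F F0 9F A5 99 D5 B3 E7 A0 8B E1 82 A8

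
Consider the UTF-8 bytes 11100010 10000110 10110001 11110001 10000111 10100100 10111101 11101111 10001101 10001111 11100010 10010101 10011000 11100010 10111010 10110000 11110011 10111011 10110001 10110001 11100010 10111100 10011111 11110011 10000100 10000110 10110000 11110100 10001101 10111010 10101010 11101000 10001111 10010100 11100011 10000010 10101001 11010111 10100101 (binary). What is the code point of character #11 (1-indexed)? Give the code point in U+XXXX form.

U+30A9

Offset 0: leading byte 0xE2 = 11100010 → 3-byte char #1 = E2 86 B1.
Offset 3: leading byte 0xF1 = 11110001 → 4-byte char #2 = F1 87 A4 BD.
Offset 7: leading byte 0xEF = 11101111 → 3-byte char #3 = EF 8D 8F.
Offset 10: leading byte 0xE2 = 11100010 → 3-byte char #4 = E2 95 98.
Offset 13: leading byte 0xE2 = 11100010 → 3-byte char #5 = E2 BA B0.
Offset 16: leading byte 0xF3 = 11110011 → 4-byte char #6 = F3 BB B1 B1.
Offset 20: leading byte 0xE2 = 11100010 → 3-byte char #7 = E2 BC 9F.
Offset 23: leading byte 0xF3 = 11110011 → 4-byte char #8 = F3 84 86 B0.
Offset 27: leading byte 0xF4 = 11110100 → 4-byte char #9 = F4 8D BA AA.
Offset 31: leading byte 0xE8 = 11101000 → 3-byte char #10 = E8 8F 94.
Offset 34: leading byte 0xE3 = 11100011 → 3-byte char #11 = E3 82 A9.
Leading byte 0xE3 = 11100011 matches 1110xxxx → 3-byte sequence.
Byte 1: 0xE3 = 11100011, payload 0011 (4 bits).
Byte 2: 0x82 = 10000010 (10xxxxxx ✓), payload 000010.
Byte 3: 0xA9 = 10101001 (10xxxxxx ✓), payload 101001.
Concatenate: 0011000010101001 = 0x30A9 (16 bits → U+30A9).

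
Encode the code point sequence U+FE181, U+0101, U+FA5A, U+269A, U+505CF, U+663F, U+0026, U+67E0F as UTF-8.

U+FE181: 4-byte form → F3 BE 86 81.
U+0101: 2-byte form → C4 81.
U+FA5A: 3-byte form → EF A9 9A.
U+269A: 3-byte form → E2 9A 9A.
U+505CF: 4-byte form → F1 90 97 8F.
U+663F: 3-byte form → E6 98 BF.
U+0026: 1-byte form → 26.
U+67E0F: 4-byte form → F1 A7 B8 8F.
Concatenated (24 bytes): F3 BE 86 81 C4 81 EF A9 9A E2 9A 9A F1 90 97 8F E6 98 BF 26 F1 A7 B8 8F.

F3 BE 86 81 C4 81 EF A9 9A E2 9A 9A F1 90 97 8F E6 98 BF 26 F1 A7 B8 8F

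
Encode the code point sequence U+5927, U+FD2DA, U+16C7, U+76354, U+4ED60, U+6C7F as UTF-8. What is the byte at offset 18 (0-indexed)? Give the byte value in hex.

U+5927 → 3-byte form E5 A4 A7 at offsets 0–2.
U+FD2DA → 4-byte form F3 BD 8B 9A at offsets 3–6.
U+16C7 → 3-byte form E1 9B 87 at offsets 7–9.
U+76354 → 4-byte form F1 B6 8D 94 at offsets 10–13.
U+4ED60 → 4-byte form F1 8E B5 A0 at offsets 14–17.
U+6C7F → 3-byte form E6 B1 BF at offsets 18–20.
Offset 18 falls in char 6's range; it's byte 1 of E6 B1 BF = 0xE6.

0xE6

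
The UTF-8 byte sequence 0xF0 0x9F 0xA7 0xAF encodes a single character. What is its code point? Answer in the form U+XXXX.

Leading byte 0xF0 = 11110000 matches 11110xxx → 4-byte sequence.
Byte 1: 0xF0 = 11110000, payload 000 (3 bits).
Byte 2: 0x9F = 10011111 (10xxxxxx ✓), payload 011111.
Byte 3: 0xA7 = 10100111 (10xxxxxx ✓), payload 100111.
Byte 4: 0xAF = 10101111 (10xxxxxx ✓), payload 101111.
Concatenate: 000011111100111101111 = 0x1F9EF (21 bits → U+1F9EF).

U+1F9EF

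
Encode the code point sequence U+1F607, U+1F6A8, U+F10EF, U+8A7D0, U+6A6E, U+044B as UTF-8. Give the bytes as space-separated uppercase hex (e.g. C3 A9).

F0 9F 98 87 F0 9F 9A A8 F3 B1 83 AF F2 8A 9F 90 E6 A9 AE D1 8B

U+1F607: 4-byte form → F0 9F 98 87.
U+1F6A8: 4-byte form → F0 9F 9A A8.
U+F10EF: 4-byte form → F3 B1 83 AF.
U+8A7D0: 4-byte form → F2 8A 9F 90.
U+6A6E: 3-byte form → E6 A9 AE.
U+044B: 2-byte form → D1 8B.
Concatenated (21 bytes): F0 9F 98 87 F0 9F 9A A8 F3 B1 83 AF F2 8A 9F 90 E6 A9 AE D1 8B.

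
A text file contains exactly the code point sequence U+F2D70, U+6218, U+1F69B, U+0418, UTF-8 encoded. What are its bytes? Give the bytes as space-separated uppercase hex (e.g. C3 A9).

F3 B2 B5 B0 E6 88 98 F0 9F 9A 9B D0 98

U+F2D70: 4-byte form → F3 B2 B5 B0.
U+6218: 3-byte form → E6 88 98.
U+1F69B: 4-byte form → F0 9F 9A 9B.
U+0418: 2-byte form → D0 98.
Concatenated (13 bytes): F3 B2 B5 B0 E6 88 98 F0 9F 9A 9B D0 98.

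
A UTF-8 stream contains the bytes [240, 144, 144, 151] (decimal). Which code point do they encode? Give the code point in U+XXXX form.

Leading byte 0xF0 = 11110000 matches 11110xxx → 4-byte sequence.
Byte 1: 0xF0 = 11110000, payload 000 (3 bits).
Byte 2: 0x90 = 10010000 (10xxxxxx ✓), payload 010000.
Byte 3: 0x90 = 10010000 (10xxxxxx ✓), payload 010000.
Byte 4: 0x97 = 10010111 (10xxxxxx ✓), payload 010111.
Concatenate: 000010000010000010111 = 0x10417 (21 bits → U+10417).

U+10417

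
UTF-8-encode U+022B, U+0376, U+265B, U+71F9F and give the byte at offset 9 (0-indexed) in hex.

0xBE

U+022B → 2-byte form C8 AB at offsets 0–1.
U+0376 → 2-byte form CD B6 at offsets 2–3.
U+265B → 3-byte form E2 99 9B at offsets 4–6.
U+71F9F → 4-byte form F1 B1 BE 9F at offsets 7–10.
Offset 9 falls in char 4's range; it's byte 3 of F1 B1 BE 9F = 0xBE.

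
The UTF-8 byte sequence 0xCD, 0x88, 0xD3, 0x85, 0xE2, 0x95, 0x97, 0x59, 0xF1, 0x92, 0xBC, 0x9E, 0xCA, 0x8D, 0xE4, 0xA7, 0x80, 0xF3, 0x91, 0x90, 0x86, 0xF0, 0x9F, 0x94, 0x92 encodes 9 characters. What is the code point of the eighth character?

Offset 0: leading byte 0xCD = 11001101 → 2-byte char #1 = CD 88.
Offset 2: leading byte 0xD3 = 11010011 → 2-byte char #2 = D3 85.
Offset 4: leading byte 0xE2 = 11100010 → 3-byte char #3 = E2 95 97.
Offset 7: leading byte 0x59 = 01011001 → 1-byte char #4 = 59.
Offset 8: leading byte 0xF1 = 11110001 → 4-byte char #5 = F1 92 BC 9E.
Offset 12: leading byte 0xCA = 11001010 → 2-byte char #6 = CA 8D.
Offset 14: leading byte 0xE4 = 11100100 → 3-byte char #7 = E4 A7 80.
Offset 17: leading byte 0xF3 = 11110011 → 4-byte char #8 = F3 91 90 86.
Leading byte 0xF3 = 11110011 matches 11110xxx → 4-byte sequence.
Byte 1: 0xF3 = 11110011, payload 011 (3 bits).
Byte 2: 0x91 = 10010001 (10xxxxxx ✓), payload 010001.
Byte 3: 0x90 = 10010000 (10xxxxxx ✓), payload 010000.
Byte 4: 0x86 = 10000110 (10xxxxxx ✓), payload 000110.
Concatenate: 011010001010000000110 = 0xD1406 (21 bits → U+D1406).

U+D1406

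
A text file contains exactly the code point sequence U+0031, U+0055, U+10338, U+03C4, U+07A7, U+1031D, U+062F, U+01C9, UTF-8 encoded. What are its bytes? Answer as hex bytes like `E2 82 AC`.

U+0031: 1-byte form → 31.
U+0055: 1-byte form → 55.
U+10338: 4-byte form → F0 90 8C B8.
U+03C4: 2-byte form → CF 84.
U+07A7: 2-byte form → DE A7.
U+1031D: 4-byte form → F0 90 8C 9D.
U+062F: 2-byte form → D8 AF.
U+01C9: 2-byte form → C7 89.
Concatenated (18 bytes): 31 55 F0 90 8C B8 CF 84 DE A7 F0 90 8C 9D D8 AF C7 89.

31 55 F0 90 8C B8 CF 84 DE A7 F0 90 8C 9D D8 AF C7 89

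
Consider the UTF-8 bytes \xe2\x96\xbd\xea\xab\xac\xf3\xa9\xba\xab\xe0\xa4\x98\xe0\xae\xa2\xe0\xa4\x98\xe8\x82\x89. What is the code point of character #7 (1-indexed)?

Offset 0: leading byte 0xE2 = 11100010 → 3-byte char #1 = E2 96 BD.
Offset 3: leading byte 0xEA = 11101010 → 3-byte char #2 = EA AB AC.
Offset 6: leading byte 0xF3 = 11110011 → 4-byte char #3 = F3 A9 BA AB.
Offset 10: leading byte 0xE0 = 11100000 → 3-byte char #4 = E0 A4 98.
Offset 13: leading byte 0xE0 = 11100000 → 3-byte char #5 = E0 AE A2.
Offset 16: leading byte 0xE0 = 11100000 → 3-byte char #6 = E0 A4 98.
Offset 19: leading byte 0xE8 = 11101000 → 3-byte char #7 = E8 82 89.
Leading byte 0xE8 = 11101000 matches 1110xxxx → 3-byte sequence.
Byte 1: 0xE8 = 11101000, payload 1000 (4 bits).
Byte 2: 0x82 = 10000010 (10xxxxxx ✓), payload 000010.
Byte 3: 0x89 = 10001001 (10xxxxxx ✓), payload 001001.
Concatenate: 1000000010001001 = 0x8089 (16 bits → U+8089).

U+8089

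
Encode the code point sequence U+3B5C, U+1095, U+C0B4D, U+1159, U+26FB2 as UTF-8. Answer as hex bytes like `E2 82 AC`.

E3 AD 9C E1 82 95 F3 80 AD 8D E1 85 99 F0 A6 BE B2

U+3B5C: 3-byte form → E3 AD 9C.
U+1095: 3-byte form → E1 82 95.
U+C0B4D: 4-byte form → F3 80 AD 8D.
U+1159: 3-byte form → E1 85 99.
U+26FB2: 4-byte form → F0 A6 BE B2.
Concatenated (17 bytes): E3 AD 9C E1 82 95 F3 80 AD 8D E1 85 99 F0 A6 BE B2.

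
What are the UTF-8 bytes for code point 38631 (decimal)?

U+96E7 = 0x96E7 = 38631 decimal. In range U+0800–U+FFFF → 3-byte form: 1110xxxx 10xxxxxx 10xxxxxx.
Binary (16 bits): 1001011011100111.
Split 4+6+6: 1001 | 011011 | 100111.
Byte 1: 11101001 = 0xE9.
Byte 2: 10011011 = 0x9B.
Byte 3: 10100111 = 0xA7.

E9 9B A7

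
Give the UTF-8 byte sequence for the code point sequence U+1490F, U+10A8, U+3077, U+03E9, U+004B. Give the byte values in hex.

F0 94 A4 8F E1 82 A8 E3 81 B7 CF A9 4B

U+1490F: 4-byte form → F0 94 A4 8F.
U+10A8: 3-byte form → E1 82 A8.
U+3077: 3-byte form → E3 81 B7.
U+03E9: 2-byte form → CF A9.
U+004B: 1-byte form → 4B.
Concatenated (13 bytes): F0 94 A4 8F E1 82 A8 E3 81 B7 CF A9 4B.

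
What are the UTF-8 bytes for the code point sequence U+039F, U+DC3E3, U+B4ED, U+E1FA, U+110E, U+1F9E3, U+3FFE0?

U+039F: 2-byte form → CE 9F.
U+DC3E3: 4-byte form → F3 9C 8F A3.
U+B4ED: 3-byte form → EB 93 AD.
U+E1FA: 3-byte form → EE 87 BA.
U+110E: 3-byte form → E1 84 8E.
U+1F9E3: 4-byte form → F0 9F A7 A3.
U+3FFE0: 4-byte form → F0 BF BF A0.
Concatenated (23 bytes): CE 9F F3 9C 8F A3 EB 93 AD EE 87 BA E1 84 8E F0 9F A7 A3 F0 BF BF A0.

CE 9F F3 9C 8F A3 EB 93 AD EE 87 BA E1 84 8E F0 9F A7 A3 F0 BF BF A0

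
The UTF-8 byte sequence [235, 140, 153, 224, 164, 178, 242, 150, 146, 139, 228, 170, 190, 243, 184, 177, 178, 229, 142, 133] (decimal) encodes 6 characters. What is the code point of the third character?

U+9648B

Offset 0: leading byte 0xEB = 11101011 → 3-byte char #1 = EB 8C 99.
Offset 3: leading byte 0xE0 = 11100000 → 3-byte char #2 = E0 A4 B2.
Offset 6: leading byte 0xF2 = 11110010 → 4-byte char #3 = F2 96 92 8B.
Leading byte 0xF2 = 11110010 matches 11110xxx → 4-byte sequence.
Byte 1: 0xF2 = 11110010, payload 010 (3 bits).
Byte 2: 0x96 = 10010110 (10xxxxxx ✓), payload 010110.
Byte 3: 0x92 = 10010010 (10xxxxxx ✓), payload 010010.
Byte 4: 0x8B = 10001011 (10xxxxxx ✓), payload 001011.
Concatenate: 010010110010010001011 = 0x9648B (21 bits → U+9648B).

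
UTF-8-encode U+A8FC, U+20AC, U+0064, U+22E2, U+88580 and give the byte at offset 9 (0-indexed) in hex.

U+A8FC → 3-byte form EA A3 BC at offsets 0–2.
U+20AC → 3-byte form E2 82 AC at offsets 3–5.
U+0064 → 1-byte form 64 at offsets 6–6.
U+22E2 → 3-byte form E2 8B A2 at offsets 7–9.
Offset 9 falls in char 4's range; it's byte 3 of E2 8B A2 = 0xA2.

0xA2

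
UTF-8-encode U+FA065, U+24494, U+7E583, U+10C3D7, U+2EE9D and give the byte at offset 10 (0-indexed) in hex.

0x96

U+FA065 → 4-byte form F3 BA 81 A5 at offsets 0–3.
U+24494 → 4-byte form F0 A4 92 94 at offsets 4–7.
U+7E583 → 4-byte form F1 BE 96 83 at offsets 8–11.
Offset 10 falls in char 3's range; it's byte 3 of F1 BE 96 83 = 0x96.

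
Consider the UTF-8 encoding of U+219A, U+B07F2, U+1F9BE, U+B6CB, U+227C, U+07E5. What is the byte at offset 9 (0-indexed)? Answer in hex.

0xA6

U+219A → 3-byte form E2 86 9A at offsets 0–2.
U+B07F2 → 4-byte form F2 B0 9F B2 at offsets 3–6.
U+1F9BE → 4-byte form F0 9F A6 BE at offsets 7–10.
Offset 9 falls in char 3's range; it's byte 3 of F0 9F A6 BE = 0xA6.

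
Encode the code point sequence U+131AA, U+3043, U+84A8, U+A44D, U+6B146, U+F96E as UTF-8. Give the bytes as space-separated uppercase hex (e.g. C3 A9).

U+131AA: 4-byte form → F0 93 86 AA.
U+3043: 3-byte form → E3 81 83.
U+84A8: 3-byte form → E8 92 A8.
U+A44D: 3-byte form → EA 91 8D.
U+6B146: 4-byte form → F1 AB 85 86.
U+F96E: 3-byte form → EF A5 AE.
Concatenated (20 bytes): F0 93 86 AA E3 81 83 E8 92 A8 EA 91 8D F1 AB 85 86 EF A5 AE.

F0 93 86 AA E3 81 83 E8 92 A8 EA 91 8D F1 AB 85 86 EF A5 AE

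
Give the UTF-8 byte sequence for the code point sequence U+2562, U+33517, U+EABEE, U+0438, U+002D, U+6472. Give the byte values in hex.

U+2562: 3-byte form → E2 95 A2.
U+33517: 4-byte form → F0 B3 94 97.
U+EABEE: 4-byte form → F3 AA AF AE.
U+0438: 2-byte form → D0 B8.
U+002D: 1-byte form → 2D.
U+6472: 3-byte form → E6 91 B2.
Concatenated (17 bytes): E2 95 A2 F0 B3 94 97 F3 AA AF AE D0 B8 2D E6 91 B2.

E2 95 A2 F0 B3 94 97 F3 AA AF AE D0 B8 2D E6 91 B2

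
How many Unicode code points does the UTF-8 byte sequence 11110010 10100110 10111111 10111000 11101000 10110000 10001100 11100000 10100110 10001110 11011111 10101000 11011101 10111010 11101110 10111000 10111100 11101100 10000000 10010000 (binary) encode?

7

Byte at offset 0: 0xF2 = 11110010 → 4-byte char (#1). Advance 4.
Byte at offset 4: 0xE8 = 11101000 → 3-byte char (#2). Advance 3.
Byte at offset 7: 0xE0 = 11100000 → 3-byte char (#3). Advance 3.
Byte at offset 10: 0xDF = 11011111 → 2-byte char (#4). Advance 2.
Byte at offset 12: 0xDD = 11011101 → 2-byte char (#5). Advance 2.
Byte at offset 14: 0xEE = 11101110 → 3-byte char (#6). Advance 3.
Byte at offset 17: 0xEC = 11101100 → 3-byte char (#7). Advance 3.
Reached end at offset 20 after 7 code points.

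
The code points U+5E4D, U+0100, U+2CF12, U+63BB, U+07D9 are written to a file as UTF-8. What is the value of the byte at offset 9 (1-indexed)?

1-indexed offset 9 is 0-indexed offset 8.
U+5E4D → 3-byte form E5 B9 8D at offsets 0–2.
U+0100 → 2-byte form C4 80 at offsets 3–4.
U+2CF12 → 4-byte form F0 AC BC 92 at offsets 5–8.
Offset 8 falls in char 3's range; it's byte 4 of F0 AC BC 92 = 0x92.

0x92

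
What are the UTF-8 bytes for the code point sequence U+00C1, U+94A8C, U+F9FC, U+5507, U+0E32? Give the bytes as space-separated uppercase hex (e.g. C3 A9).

C3 81 F2 94 AA 8C EF A7 BC E5 94 87 E0 B8 B2

U+00C1: 2-byte form → C3 81.
U+94A8C: 4-byte form → F2 94 AA 8C.
U+F9FC: 3-byte form → EF A7 BC.
U+5507: 3-byte form → E5 94 87.
U+0E32: 3-byte form → E0 B8 B2.
Concatenated (15 bytes): C3 81 F2 94 AA 8C EF A7 BC E5 94 87 E0 B8 B2.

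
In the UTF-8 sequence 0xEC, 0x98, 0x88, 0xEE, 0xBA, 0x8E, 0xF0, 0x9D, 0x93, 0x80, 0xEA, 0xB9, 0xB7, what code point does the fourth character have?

Offset 0: leading byte 0xEC = 11101100 → 3-byte char #1 = EC 98 88.
Offset 3: leading byte 0xEE = 11101110 → 3-byte char #2 = EE BA 8E.
Offset 6: leading byte 0xF0 = 11110000 → 4-byte char #3 = F0 9D 93 80.
Offset 10: leading byte 0xEA = 11101010 → 3-byte char #4 = EA B9 B7.
Leading byte 0xEA = 11101010 matches 1110xxxx → 3-byte sequence.
Byte 1: 0xEA = 11101010, payload 1010 (4 bits).
Byte 2: 0xB9 = 10111001 (10xxxxxx ✓), payload 111001.
Byte 3: 0xB7 = 10110111 (10xxxxxx ✓), payload 110111.
Concatenate: 1010111001110111 = 0xAE77 (16 bits → U+AE77).

U+AE77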